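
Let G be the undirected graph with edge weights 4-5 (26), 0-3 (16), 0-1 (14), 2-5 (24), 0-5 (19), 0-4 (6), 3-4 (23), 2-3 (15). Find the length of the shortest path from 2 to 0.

31

Some routes from 2 to 0:
2 - 3 - 0: 15 + 16 = 31
2 - 5 - 0: 24 + 19 = 43
2 - 3 - 4 - 0: 15 + 23 + 6 = 44
The minimum is 31.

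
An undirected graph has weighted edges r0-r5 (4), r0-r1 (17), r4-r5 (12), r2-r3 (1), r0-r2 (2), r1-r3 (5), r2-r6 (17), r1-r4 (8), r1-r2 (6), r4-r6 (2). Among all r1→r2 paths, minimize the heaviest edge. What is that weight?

5

Comparing a few candidate routes:
r1 -> r0 -> r5 -> r4 -> r6 -> r2: max(17, 4, 12, 2, 17) = 17
r1 -> r0 -> r2: max(17, 2) = 17
r1 -> r4 -> r5 -> r0 -> r2: max(8, 12, 4, 2) = 12
r1 -> r3 -> r2: max(5, 1) = 5
r1 -> r2: max(6) = 6
The minimum achievable maximum is 5.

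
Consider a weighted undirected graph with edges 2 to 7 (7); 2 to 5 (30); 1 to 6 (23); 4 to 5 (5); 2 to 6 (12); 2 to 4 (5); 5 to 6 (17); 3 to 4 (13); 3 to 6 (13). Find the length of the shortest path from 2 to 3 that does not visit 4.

25

Routes from 2 to 3 avoiding 4:
2-5-6-3: 30 + 17 + 13 = 60
2-6-3: 12 + 13 = 25
Best route has total 25.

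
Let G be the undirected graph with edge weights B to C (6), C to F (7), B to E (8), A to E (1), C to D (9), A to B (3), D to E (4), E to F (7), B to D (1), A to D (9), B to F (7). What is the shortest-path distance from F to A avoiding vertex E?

10

Checking several routes:
F → B → A: 7 + 3 = 10
F → B → D → A: 7 + 1 + 9 = 17
F → C → B → A: 7 + 6 + 3 = 16
F → C → D → B → A: 7 + 9 + 1 + 3 = 20
The minimum is 10.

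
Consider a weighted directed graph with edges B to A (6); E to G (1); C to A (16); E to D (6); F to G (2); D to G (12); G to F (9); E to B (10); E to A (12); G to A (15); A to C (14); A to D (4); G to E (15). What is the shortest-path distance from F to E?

Candidate routes:
F-G-E: 2 + 15 = 17
Best route has total 17.

17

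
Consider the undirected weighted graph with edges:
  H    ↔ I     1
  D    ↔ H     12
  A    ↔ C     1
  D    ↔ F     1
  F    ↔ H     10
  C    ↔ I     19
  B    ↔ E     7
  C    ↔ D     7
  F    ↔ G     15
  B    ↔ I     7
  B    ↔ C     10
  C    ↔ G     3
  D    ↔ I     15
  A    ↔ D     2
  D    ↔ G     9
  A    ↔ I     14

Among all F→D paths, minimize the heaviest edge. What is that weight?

1

Some routes from F to D:
F→H→I→B→C→G→D: max(10, 1, 7, 10, 3, 9) = 10
F→H→I→B→C→D: max(10, 1, 7, 10, 7) = 10
F→D: max(1) = 1
Best route has worst link 1.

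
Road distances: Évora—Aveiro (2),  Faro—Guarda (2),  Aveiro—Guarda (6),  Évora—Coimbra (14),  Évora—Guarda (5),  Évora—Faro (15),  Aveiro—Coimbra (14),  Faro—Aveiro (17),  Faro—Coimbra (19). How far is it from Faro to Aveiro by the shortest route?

A few of the Faro→Aveiro routes:
Faro - Aveiro: 17
Faro - Guarda - Aveiro: 2 + 6 = 8
Faro - Coimbra - Aveiro: 19 + 14 = 33
Faro - Évora - Guarda - Aveiro: 15 + 5 + 6 = 26
Faro - Guarda - Évora - Aveiro: 2 + 5 + 2 = 9
Faro - Évora - Aveiro: 15 + 2 = 17
Best route has total 8.

8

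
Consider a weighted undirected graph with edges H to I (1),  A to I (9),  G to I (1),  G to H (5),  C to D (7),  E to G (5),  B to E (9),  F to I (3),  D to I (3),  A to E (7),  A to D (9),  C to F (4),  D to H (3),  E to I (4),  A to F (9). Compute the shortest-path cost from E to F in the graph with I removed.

Checking several routes:
E → G → H → D → C → F: 5 + 5 + 3 + 7 + 4 = 24
E → A → D → C → F: 7 + 9 + 7 + 4 = 27
E → A → F: 7 + 9 = 16
Shortest: 16.

16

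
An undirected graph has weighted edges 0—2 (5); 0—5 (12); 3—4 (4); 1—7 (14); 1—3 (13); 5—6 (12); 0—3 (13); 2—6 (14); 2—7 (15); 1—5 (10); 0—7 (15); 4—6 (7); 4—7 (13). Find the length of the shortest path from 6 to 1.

Some routes from 6 to 1:
6 -> 5 -> 1: 12 + 10 = 22
6 -> 4 -> 7 -> 1: 7 + 13 + 14 = 34
6 -> 4 -> 3 -> 1: 7 + 4 + 13 = 24
Shortest: 22.

22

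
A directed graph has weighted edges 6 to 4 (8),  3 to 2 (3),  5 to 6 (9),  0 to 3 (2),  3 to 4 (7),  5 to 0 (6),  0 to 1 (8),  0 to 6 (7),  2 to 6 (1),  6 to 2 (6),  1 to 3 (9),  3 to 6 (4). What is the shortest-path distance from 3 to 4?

7

Candidate routes:
3-6-4: 4 + 8 = 12
3-2-6-4: 3 + 1 + 8 = 12
3-4: 7
Best route has total 7.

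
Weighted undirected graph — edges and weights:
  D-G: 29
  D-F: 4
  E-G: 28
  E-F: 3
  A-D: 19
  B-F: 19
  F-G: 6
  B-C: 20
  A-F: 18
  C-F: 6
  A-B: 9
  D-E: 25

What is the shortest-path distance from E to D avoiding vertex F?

25

Candidate routes:
E -> G -> D: 28 + 29 = 57
E -> D: 25
Shortest: 25.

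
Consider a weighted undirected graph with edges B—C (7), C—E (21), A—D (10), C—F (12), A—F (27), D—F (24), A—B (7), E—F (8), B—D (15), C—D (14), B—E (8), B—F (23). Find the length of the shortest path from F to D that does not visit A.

A few of the F→D routes:
F-E-B-D: 8 + 8 + 15 = 31
F-D: 24
F-C-D: 12 + 14 = 26
The minimum is 24.

24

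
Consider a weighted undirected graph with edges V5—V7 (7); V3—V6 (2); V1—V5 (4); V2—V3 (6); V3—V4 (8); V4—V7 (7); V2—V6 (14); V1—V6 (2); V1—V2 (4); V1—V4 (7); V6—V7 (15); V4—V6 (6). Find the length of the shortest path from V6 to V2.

Some routes from V6 to V2:
V6 → V3 → V2: 2 + 6 = 8
V6 → V2: 14
V6 → V1 → V2: 2 + 4 = 6
The minimum is 6.

6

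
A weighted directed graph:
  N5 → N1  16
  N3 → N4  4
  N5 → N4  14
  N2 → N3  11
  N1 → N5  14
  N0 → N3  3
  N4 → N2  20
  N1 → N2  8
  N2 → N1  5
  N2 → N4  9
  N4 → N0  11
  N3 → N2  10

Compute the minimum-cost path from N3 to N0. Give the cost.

15

Paths from N3 to N0:
N3-N2-N4-N0: 10 + 9 + 11 = 30
N3-N2-N1-N5-N4-N0: 10 + 5 + 14 + 14 + 11 = 54
N3-N4-N0: 4 + 11 = 15
Best route has total 15.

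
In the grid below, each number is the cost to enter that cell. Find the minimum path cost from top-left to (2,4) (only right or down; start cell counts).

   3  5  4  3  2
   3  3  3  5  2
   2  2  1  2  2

Cheapest: r0c0 -> r1c0 -> r2c0 -> r2c1 -> r2c2 -> r2c3 -> r2c4
  3 + 3 + 2 + 2 + 1 + 2 + 2 = 15
For comparison, the top-then-right route costs 21.

15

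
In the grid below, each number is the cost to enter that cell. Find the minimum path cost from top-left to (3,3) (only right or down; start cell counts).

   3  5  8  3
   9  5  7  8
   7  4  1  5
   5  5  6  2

One optimal route is [0,0]→[0,1]→[1,1]→[2,1]→[2,2]→[2,3]→[3,3].
Its cost is 3 + 5 + 5 + 4 + 1 + 5 + 2 = 25.

25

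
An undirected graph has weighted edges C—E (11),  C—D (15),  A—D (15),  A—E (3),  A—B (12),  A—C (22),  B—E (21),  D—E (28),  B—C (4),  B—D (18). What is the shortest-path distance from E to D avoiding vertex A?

26

Comparing a few candidate routes:
E -> D: 28
E -> B -> D: 21 + 18 = 39
E -> C -> B -> D: 11 + 4 + 18 = 33
E -> C -> D: 11 + 15 = 26
The minimum is 26.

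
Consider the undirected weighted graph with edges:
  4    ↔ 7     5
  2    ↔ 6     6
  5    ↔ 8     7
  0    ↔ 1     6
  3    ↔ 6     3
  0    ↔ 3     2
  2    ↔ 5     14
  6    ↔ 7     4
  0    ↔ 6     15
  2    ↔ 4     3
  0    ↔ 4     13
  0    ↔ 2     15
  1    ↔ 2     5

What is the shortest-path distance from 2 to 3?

9

Comparing a few candidate routes:
2 -> 4 -> 7 -> 6 -> 3: 3 + 5 + 4 + 3 = 15
2 -> 1 -> 0 -> 3: 5 + 6 + 2 = 13
2 -> 6 -> 3: 6 + 3 = 9
2 -> 0 -> 3: 15 + 2 = 17
Best route has total 9.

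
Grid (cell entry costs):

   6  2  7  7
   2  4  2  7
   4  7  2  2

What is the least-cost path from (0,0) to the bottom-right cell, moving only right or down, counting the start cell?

18

Take (0,0) -> (0,1) -> (1,1) -> (1,2) -> (2,2) -> (2,3) for a total of 6 + 2 + 4 + 2 + 2 + 2 = 18.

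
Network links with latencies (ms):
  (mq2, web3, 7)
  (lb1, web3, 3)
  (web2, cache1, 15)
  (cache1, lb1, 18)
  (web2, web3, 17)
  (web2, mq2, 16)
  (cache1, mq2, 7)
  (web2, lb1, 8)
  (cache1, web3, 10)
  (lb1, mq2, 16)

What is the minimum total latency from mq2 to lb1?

Some routes from mq2 to lb1:
mq2 - lb1: 16
mq2 - web3 - lb1: 7 + 3 = 10
mq2 - cache1 - web3 - lb1: 7 + 10 + 3 = 20
Shortest: 10 ms.

10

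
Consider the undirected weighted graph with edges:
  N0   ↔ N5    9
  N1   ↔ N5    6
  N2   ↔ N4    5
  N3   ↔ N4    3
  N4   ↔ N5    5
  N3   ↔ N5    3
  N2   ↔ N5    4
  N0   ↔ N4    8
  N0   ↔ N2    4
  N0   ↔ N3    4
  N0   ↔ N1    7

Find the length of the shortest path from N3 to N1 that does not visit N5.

11

Routes from N3 to N1 avoiding N5:
N3→N0→N1: 4 + 7 = 11
N3→N4→N2→N0→N1: 3 + 5 + 4 + 7 = 19
N3→N4→N0→N1: 3 + 8 + 7 = 18
Best route has total 11.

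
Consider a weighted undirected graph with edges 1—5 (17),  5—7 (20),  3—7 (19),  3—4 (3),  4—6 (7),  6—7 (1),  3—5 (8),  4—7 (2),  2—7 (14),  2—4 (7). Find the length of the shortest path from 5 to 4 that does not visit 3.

Paths from 5 to 4 avoiding 3:
5-7-2-4: 20 + 14 + 7 = 41
5-7-4: 20 + 2 = 22
5-7-6-4: 20 + 1 + 7 = 28
Best route has total 22.

22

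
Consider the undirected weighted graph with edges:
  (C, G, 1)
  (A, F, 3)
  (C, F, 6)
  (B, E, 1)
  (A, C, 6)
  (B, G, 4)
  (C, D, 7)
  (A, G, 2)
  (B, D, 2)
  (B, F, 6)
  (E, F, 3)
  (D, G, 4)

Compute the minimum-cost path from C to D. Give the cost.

5

Comparing a few candidate routes:
C-G-D: 1 + 4 = 5
C-G-B-D: 1 + 4 + 2 = 7
C-D: 7
Shortest: 5.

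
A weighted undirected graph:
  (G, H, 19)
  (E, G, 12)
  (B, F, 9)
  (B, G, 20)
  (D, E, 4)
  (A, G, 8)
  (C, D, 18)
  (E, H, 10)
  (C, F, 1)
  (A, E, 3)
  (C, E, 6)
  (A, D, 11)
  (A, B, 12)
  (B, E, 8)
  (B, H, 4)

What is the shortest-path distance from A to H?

A few of the A→H routes:
A→E→H: 3 + 10 = 13
A→G→H: 8 + 19 = 27
A→E→C→F→B→H: 3 + 6 + 1 + 9 + 4 = 23
A→D→E→H: 11 + 4 + 10 = 25
A→E→B→H: 3 + 8 + 4 = 15
A→B→H: 12 + 4 = 16
Shortest: 13.

13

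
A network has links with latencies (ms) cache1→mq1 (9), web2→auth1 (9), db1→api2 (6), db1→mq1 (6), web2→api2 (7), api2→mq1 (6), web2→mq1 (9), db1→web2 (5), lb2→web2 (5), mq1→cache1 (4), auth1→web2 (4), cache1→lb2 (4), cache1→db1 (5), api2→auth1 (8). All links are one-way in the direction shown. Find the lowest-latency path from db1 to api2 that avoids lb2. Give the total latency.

6

Candidate routes:
db1 → web2 → api2: 5 + 7 = 12
db1 → api2: 6
Shortest: 6 ms.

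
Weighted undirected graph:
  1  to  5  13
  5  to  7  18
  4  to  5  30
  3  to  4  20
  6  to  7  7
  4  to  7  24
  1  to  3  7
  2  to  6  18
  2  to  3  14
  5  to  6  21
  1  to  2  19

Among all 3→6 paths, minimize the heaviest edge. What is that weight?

18

Some routes from 3 to 6:
3 -> 2 -> 1 -> 5 -> 7 -> 6: max(14, 19, 13, 18, 7) = 19
3 -> 1 -> 5 -> 7 -> 6: max(7, 13, 18, 7) = 18
3 -> 2 -> 6: max(14, 18) = 18
3 -> 1 -> 2 -> 6: max(7, 19, 18) = 19
Best route has worst link 18.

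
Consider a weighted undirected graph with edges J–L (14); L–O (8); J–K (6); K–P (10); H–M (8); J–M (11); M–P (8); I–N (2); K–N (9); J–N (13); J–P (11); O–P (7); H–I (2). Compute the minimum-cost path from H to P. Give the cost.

A few of the H→P routes:
H→I→N→J→P: 2 + 2 + 13 + 11 = 28
H→I→N→K→P: 2 + 2 + 9 + 10 = 23
H→M→P: 8 + 8 = 16
H→M→J→P: 8 + 11 + 11 = 30
The minimum is 16.

16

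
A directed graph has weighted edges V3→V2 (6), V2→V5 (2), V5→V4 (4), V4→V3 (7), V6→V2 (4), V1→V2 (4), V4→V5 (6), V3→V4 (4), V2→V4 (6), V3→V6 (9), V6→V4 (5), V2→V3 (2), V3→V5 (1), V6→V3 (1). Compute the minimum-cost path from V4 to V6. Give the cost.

16

Routes from V4 to V6:
V4-V3-V6: 7 + 9 = 16
Shortest: 16.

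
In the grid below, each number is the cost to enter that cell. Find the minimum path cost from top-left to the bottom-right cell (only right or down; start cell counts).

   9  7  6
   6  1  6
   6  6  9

31

One optimal route is r0c0 r1c0 r1c1 r1c2 r2c2.
Its cost is 9 + 6 + 1 + 6 + 9 = 31.
(Top row then right column would cost 37.)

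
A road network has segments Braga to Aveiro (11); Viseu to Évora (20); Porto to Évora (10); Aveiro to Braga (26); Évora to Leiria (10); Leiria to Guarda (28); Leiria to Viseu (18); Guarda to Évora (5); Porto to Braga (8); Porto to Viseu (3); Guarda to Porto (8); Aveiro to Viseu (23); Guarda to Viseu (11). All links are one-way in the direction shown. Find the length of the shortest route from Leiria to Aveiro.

55

Paths from Leiria to Aveiro:
Leiria→Guarda→Porto→Braga→Aveiro: 28 + 8 + 8 + 11 = 55
Shortest: 55 mi.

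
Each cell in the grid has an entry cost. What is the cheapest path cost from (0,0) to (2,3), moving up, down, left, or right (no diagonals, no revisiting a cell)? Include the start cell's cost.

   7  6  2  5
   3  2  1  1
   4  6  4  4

18

Best path: [0,0] [1,0] [1,1] [1,2] [1,3] [2,3]
Cost: 7 + 3 + 2 + 1 + 1 + 4 = 18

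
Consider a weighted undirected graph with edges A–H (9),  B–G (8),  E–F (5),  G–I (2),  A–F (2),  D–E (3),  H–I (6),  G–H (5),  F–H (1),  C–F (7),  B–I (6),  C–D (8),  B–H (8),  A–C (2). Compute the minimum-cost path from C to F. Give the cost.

Paths from C to F:
C -> A -> F: 2 + 2 = 4
C -> D -> E -> F: 8 + 3 + 5 = 16
C -> A -> H -> F: 2 + 9 + 1 = 12
C -> F: 7
Best route has total 4.

4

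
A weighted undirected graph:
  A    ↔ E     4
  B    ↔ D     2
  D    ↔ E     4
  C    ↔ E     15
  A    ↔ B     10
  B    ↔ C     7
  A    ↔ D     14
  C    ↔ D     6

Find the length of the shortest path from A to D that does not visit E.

Candidate routes:
A - B - D: 10 + 2 = 12
A - B - C - D: 10 + 7 + 6 = 23
A - D: 14
Best route has total 12.

12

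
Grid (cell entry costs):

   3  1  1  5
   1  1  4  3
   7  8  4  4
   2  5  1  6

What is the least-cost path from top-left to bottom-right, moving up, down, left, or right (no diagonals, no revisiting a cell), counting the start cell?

20

Cheapest: r0c0 → r0c1 → r0c2 → r1c2 → r2c2 → r3c2 → r3c3
  3 + 1 + 1 + 4 + 4 + 1 + 6 = 20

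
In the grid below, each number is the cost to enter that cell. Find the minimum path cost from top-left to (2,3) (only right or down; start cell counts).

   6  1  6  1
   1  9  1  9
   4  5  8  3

Take [0,0]→[0,1]→[0,2]→[1,2]→[2,2]→[2,3] for a total of 6 + 1 + 6 + 1 + 8 + 3 = 25.
(Top row then right column would cost 26.)

25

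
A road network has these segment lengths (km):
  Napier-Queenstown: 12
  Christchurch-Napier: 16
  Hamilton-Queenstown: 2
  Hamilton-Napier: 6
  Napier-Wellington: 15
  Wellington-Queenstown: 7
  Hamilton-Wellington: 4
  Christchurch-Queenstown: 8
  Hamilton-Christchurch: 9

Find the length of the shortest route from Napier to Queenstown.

8

Some routes from Napier to Queenstown:
Napier - Queenstown: 12
Napier - Hamilton - Queenstown: 6 + 2 = 8
Napier - Hamilton - Wellington - Queenstown: 6 + 4 + 7 = 17
The minimum is 8 km.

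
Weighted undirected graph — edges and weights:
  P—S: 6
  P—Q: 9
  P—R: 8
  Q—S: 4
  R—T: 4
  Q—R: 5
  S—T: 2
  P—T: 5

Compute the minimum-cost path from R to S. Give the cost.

Comparing a few candidate routes:
R-P-T-S: 8 + 5 + 2 = 15
R-T-S: 4 + 2 = 6
R-Q-P-S: 5 + 9 + 6 = 20
R-Q-S: 5 + 4 = 9
R-P-S: 8 + 6 = 14
R-T-P-S: 4 + 5 + 6 = 15
The minimum is 6.

6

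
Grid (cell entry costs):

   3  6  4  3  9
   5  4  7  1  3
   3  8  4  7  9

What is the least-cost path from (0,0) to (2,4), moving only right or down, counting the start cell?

Best path: (0,0) → (0,1) → (0,2) → (0,3) → (1,3) → (1,4) → (2,4)
Cost: 3 + 6 + 4 + 3 + 1 + 3 + 9 = 29
For comparison, the top-then-right route costs 37.

29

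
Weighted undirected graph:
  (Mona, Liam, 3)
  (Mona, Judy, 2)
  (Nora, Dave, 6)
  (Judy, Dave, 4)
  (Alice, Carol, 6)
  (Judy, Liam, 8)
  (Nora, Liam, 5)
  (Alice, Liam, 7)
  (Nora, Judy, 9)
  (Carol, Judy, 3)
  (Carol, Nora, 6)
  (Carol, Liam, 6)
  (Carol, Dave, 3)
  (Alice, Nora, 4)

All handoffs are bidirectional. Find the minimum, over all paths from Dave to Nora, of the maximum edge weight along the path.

5

Comparing a few candidate routes:
Dave -> Carol -> Liam -> Nora: max(3, 6, 5) = 6
Dave -> Nora: max(6) = 6
Dave -> Carol -> Alice -> Nora: max(3, 6, 4) = 6
Dave -> Judy -> Mona -> Liam -> Nora: max(4, 2, 3, 5) = 5
Dave -> Carol -> Nora: max(3, 6) = 6
Dave -> Carol -> Judy -> Mona -> Liam -> Nora: max(3, 3, 2, 3, 5) = 5
The minimum achievable maximum is 5.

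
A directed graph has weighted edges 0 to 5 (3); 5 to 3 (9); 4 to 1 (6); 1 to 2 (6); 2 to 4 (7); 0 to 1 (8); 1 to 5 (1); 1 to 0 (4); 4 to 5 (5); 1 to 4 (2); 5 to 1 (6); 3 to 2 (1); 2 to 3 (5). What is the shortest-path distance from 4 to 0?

Paths from 4 to 0:
4-5-1-0: 5 + 6 + 4 = 15
4-1-0: 6 + 4 = 10
Best route has total 10.

10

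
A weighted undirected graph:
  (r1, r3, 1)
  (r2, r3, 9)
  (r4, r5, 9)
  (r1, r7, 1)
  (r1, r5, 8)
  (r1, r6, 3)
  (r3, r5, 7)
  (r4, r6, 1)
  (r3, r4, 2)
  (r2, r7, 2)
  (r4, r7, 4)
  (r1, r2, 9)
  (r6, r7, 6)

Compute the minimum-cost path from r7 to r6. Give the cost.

4

Comparing a few candidate routes:
r7 → r1 → r6: 1 + 3 = 4
r7 → r1 → r3 → r4 → r6: 1 + 1 + 2 + 1 = 5
r7 → r4 → r6: 4 + 1 = 5
Shortest: 4.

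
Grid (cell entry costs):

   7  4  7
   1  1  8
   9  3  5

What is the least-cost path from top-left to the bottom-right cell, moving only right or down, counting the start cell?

17

Cheapest: (0,0) → (1,0) → (1,1) → (2,1) → (2,2)
  7 + 1 + 1 + 3 + 5 = 17
(Top row then right column would cost 31.)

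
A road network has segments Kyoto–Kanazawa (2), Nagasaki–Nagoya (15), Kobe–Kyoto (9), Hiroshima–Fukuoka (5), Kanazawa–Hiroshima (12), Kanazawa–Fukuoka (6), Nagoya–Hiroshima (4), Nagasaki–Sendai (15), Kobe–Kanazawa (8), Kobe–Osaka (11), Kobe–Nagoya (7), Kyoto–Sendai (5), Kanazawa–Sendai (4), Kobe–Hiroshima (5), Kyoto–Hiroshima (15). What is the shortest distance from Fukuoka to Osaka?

A few of the Fukuoka→Osaka routes:
Fukuoka → Hiroshima → Nagoya → Kobe → Osaka: 5 + 4 + 7 + 11 = 27
Fukuoka → Kanazawa → Kyoto → Kobe → Osaka: 6 + 2 + 9 + 11 = 28
Fukuoka → Kanazawa → Sendai → Kyoto → Kobe → Osaka: 6 + 4 + 5 + 9 + 11 = 35
Fukuoka → Kanazawa → Kobe → Osaka: 6 + 8 + 11 = 25
Fukuoka → Kanazawa → Hiroshima → Kobe → Osaka: 6 + 12 + 5 + 11 = 34
Fukuoka → Hiroshima → Kobe → Osaka: 5 + 5 + 11 = 21
Best route has total 21 km.

21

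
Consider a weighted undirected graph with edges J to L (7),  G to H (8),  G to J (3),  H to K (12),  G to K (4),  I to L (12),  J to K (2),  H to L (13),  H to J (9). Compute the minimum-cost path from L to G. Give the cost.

Checking several routes:
L → J → K → G: 7 + 2 + 4 = 13
L → J → G: 7 + 3 = 10
L → H → G: 13 + 8 = 21
L → J → H → G: 7 + 9 + 8 = 24
Shortest: 10.

10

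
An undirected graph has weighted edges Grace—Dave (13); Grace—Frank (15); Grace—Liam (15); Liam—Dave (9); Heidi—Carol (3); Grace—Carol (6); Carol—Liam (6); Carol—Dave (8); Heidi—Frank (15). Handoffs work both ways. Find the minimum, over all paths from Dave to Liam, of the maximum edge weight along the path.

8

Comparing a few candidate routes:
Dave -> Carol -> Liam: max(8, 6) = 8
Dave -> Grace -> Carol -> Liam: max(13, 6, 6) = 13
Dave -> Grace -> Liam: max(13, 15) = 15
Dave -> Liam: max(9) = 9
Best route has worst link 8.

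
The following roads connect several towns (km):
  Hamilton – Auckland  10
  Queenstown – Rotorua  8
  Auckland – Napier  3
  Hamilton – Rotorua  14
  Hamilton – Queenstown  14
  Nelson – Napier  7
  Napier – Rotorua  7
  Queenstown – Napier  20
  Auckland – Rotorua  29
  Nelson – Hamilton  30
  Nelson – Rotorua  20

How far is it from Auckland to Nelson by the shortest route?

Some routes from Auckland to Nelson:
Auckland-Hamilton-Rotorua-Napier-Nelson: 10 + 14 + 7 + 7 = 38
Auckland-Napier-Rotorua-Nelson: 3 + 7 + 20 = 30
Auckland-Napier-Nelson: 3 + 7 = 10
Best route has total 10 km.

10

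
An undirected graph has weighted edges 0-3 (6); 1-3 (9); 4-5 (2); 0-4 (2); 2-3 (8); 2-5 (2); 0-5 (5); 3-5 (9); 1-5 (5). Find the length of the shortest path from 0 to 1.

9

Comparing a few candidate routes:
0-3-5-1: 6 + 9 + 5 = 20
0-4-5-3-1: 2 + 2 + 9 + 9 = 22
0-3-2-5-1: 6 + 8 + 2 + 5 = 21
0-3-1: 6 + 9 = 15
0-5-1: 5 + 5 = 10
0-4-5-1: 2 + 2 + 5 = 9
Best route has total 9.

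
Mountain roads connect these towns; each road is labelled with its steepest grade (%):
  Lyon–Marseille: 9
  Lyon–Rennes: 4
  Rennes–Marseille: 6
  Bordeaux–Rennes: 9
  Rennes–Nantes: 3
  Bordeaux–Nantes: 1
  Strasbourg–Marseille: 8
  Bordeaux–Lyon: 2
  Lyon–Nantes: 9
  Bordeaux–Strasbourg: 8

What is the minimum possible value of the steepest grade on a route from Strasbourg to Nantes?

8

Comparing a few candidate routes:
Strasbourg -> Bordeaux -> Rennes -> Lyon -> Nantes: max(8, 9, 4, 9) = 9
Strasbourg -> Marseille -> Rennes -> Lyon -> Bordeaux -> Nantes: max(8, 6, 4, 2, 1) = 8
Strasbourg -> Marseille -> Rennes -> Nantes: max(8, 6, 3) = 8
Strasbourg -> Bordeaux -> Lyon -> Rennes -> Nantes: max(8, 2, 4, 3) = 8
Strasbourg -> Bordeaux -> Rennes -> Nantes: max(8, 9, 3) = 9
Strasbourg -> Bordeaux -> Nantes: max(8, 1) = 8
Best route has worst link 8%.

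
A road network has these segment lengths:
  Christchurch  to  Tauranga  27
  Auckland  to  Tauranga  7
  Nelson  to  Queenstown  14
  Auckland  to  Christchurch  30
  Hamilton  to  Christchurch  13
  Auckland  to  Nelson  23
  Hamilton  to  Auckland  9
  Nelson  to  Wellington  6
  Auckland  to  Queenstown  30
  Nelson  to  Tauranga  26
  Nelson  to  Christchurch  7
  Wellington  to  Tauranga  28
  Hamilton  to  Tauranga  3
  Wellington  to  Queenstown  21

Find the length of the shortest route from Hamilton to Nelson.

Checking several routes:
Hamilton-Auckland-Nelson: 9 + 23 = 32
Hamilton-Christchurch-Nelson: 13 + 7 = 20
Hamilton-Tauranga-Nelson: 3 + 26 = 29
Hamilton-Tauranga-Christchurch-Nelson: 3 + 27 + 7 = 37
Hamilton-Tauranga-Auckland-Nelson: 3 + 7 + 23 = 33
The minimum is 20.

20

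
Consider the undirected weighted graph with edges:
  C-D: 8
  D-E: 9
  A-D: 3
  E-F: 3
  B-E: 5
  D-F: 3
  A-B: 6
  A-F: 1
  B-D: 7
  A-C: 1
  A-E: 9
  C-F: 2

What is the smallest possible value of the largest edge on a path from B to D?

5

A few of the B→D routes:
B -> A -> C -> F -> D: max(6, 1, 2, 3) = 6
B -> E -> F -> C -> A -> D: max(5, 3, 2, 1, 3) = 5
B -> E -> F -> D: max(5, 3, 3) = 5
B -> A -> D: max(6, 3) = 6
B -> E -> F -> A -> D: max(5, 3, 1, 3) = 5
B -> A -> F -> D: max(6, 1, 3) = 6
Best route has worst link 5.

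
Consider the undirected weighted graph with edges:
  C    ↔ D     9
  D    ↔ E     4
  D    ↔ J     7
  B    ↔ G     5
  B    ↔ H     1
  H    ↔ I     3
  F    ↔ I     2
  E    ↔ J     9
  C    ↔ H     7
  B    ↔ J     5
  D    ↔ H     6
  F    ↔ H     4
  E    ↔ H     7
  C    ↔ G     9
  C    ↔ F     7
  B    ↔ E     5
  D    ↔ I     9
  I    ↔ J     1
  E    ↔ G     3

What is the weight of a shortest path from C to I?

9

Checking several routes:
C -> F -> I: 7 + 2 = 9
C -> H -> B -> J -> I: 7 + 1 + 5 + 1 = 14
C -> F -> H -> I: 7 + 4 + 3 = 14
C -> H -> F -> I: 7 + 4 + 2 = 13
C -> H -> I: 7 + 3 = 10
The minimum is 9.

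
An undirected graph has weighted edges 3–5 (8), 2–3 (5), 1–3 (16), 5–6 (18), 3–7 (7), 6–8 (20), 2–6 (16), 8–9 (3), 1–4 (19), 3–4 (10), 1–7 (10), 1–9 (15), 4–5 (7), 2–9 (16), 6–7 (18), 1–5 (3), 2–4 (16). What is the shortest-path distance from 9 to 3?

A few of the 9→3 routes:
9 - 1 - 5 - 4 - 3: 15 + 3 + 7 + 10 = 35
9 - 1 - 7 - 3: 15 + 10 + 7 = 32
9 - 2 - 3: 16 + 5 = 21
9 - 1 - 5 - 3: 15 + 3 + 8 = 26
9 - 1 - 3: 15 + 16 = 31
The minimum is 21.

21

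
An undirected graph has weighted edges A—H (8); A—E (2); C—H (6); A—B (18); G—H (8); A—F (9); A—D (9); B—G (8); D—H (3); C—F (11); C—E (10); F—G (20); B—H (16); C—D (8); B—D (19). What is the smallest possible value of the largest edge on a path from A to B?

8

Some routes from A to B:
A→E→C→H→G→B: max(2, 10, 6, 8, 8) = 10
A→D→H→G→B: max(9, 3, 8, 8) = 9
A→H→G→B: max(8, 8, 8) = 8
A→E→C→D→H→G→B: max(2, 10, 8, 3, 8, 8) = 10
A→D→C→H→G→B: max(9, 8, 6, 8, 8) = 9
Best route has worst link 8.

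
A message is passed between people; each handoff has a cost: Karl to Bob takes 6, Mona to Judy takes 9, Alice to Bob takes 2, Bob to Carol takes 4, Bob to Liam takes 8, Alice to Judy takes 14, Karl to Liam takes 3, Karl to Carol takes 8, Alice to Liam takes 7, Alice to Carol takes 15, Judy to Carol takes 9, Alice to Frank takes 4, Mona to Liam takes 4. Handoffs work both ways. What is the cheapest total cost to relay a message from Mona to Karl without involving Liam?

Comparing a few candidate routes:
Mona-Judy-Alice-Bob-Carol-Karl: 9 + 14 + 2 + 4 + 8 = 37
Mona-Judy-Carol-Bob-Karl: 9 + 9 + 4 + 6 = 28
Mona-Judy-Carol-Karl: 9 + 9 + 8 = 26
Mona-Judy-Alice-Bob-Karl: 9 + 14 + 2 + 6 = 31
Mona-Judy-Carol-Alice-Bob-Karl: 9 + 9 + 15 + 2 + 6 = 41
Best route has total 26.

26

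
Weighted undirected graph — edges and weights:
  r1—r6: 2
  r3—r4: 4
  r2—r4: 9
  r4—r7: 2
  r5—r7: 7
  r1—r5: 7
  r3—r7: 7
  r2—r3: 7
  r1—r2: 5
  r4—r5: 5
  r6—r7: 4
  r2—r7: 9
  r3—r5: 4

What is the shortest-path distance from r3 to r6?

10

A few of the r3→r6 routes:
r3 - r5 - r1 - r6: 4 + 7 + 2 = 13
r3 - r2 - r1 - r6: 7 + 5 + 2 = 14
r3 - r7 - r6: 7 + 4 = 11
r3 - r4 - r7 - r6: 4 + 2 + 4 = 10
The minimum is 10.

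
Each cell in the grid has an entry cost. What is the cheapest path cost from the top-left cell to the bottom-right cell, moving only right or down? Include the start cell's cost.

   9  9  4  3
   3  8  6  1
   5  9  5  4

30

One optimal route is r0c0 -> r0c1 -> r0c2 -> r0c3 -> r1c3 -> r2c3.
Its cost is 9 + 9 + 4 + 3 + 1 + 4 = 30.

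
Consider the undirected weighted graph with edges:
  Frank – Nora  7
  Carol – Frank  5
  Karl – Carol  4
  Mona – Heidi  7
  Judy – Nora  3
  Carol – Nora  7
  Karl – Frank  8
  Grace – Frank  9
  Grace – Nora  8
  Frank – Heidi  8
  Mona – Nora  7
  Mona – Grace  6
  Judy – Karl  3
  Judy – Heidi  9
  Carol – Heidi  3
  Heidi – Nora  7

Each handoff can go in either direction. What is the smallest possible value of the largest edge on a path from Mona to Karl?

A few of the Mona→Karl routes:
Mona-Nora-Carol-Karl: max(7, 7, 4) = 7
Mona-Heidi-Carol-Nora-Judy-Karl: max(7, 3, 7, 3, 3) = 7
Mona-Nora-Frank-Carol-Karl: max(7, 7, 5, 4) = 7
Mona-Heidi-Carol-Karl: max(7, 3, 4) = 7
Mona-Nora-Judy-Karl: max(7, 3, 3) = 7
Mona-Nora-Heidi-Carol-Karl: max(7, 7, 3, 4) = 7
Smallest bottleneck: 7.

7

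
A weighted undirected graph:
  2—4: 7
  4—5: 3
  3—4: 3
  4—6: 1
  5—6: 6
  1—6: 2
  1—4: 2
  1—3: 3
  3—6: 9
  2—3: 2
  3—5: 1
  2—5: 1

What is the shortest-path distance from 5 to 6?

4

A few of the 5→6 routes:
5-3-4-6: 1 + 3 + 1 = 5
5-3-1-6: 1 + 3 + 2 = 6
5-4-6: 3 + 1 = 4
5-6: 6
5-4-1-6: 3 + 2 + 2 = 7
The minimum is 4.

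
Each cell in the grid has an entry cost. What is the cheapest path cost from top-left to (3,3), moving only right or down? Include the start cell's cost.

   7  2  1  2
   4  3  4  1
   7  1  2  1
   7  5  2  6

Take r0c0 -> r0c1 -> r0c2 -> r0c3 -> r1c3 -> r2c3 -> r3c3 for a total of 7 + 2 + 1 + 2 + 1 + 1 + 6 = 20.

20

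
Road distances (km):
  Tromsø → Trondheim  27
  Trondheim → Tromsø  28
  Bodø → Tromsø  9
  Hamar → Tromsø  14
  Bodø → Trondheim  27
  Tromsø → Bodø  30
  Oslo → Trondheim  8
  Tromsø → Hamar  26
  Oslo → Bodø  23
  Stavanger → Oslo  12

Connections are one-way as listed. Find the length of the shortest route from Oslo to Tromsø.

Candidate routes:
Oslo→Trondheim→Tromsø: 8 + 28 = 36
Oslo→Bodø→Trondheim→Tromsø: 23 + 27 + 28 = 78
Oslo→Bodø→Tromsø: 23 + 9 = 32
Best route has total 32 km.

32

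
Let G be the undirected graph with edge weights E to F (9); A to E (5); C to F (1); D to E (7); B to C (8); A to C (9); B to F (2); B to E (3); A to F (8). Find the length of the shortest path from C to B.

3

A few of the C→B routes:
C-B: 8
C-F-B: 1 + 2 = 3
C-F-E-B: 1 + 9 + 3 = 13
Shortest: 3.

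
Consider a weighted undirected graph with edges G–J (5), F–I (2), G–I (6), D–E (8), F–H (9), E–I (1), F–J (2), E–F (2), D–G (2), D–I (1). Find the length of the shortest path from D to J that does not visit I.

7

Candidate routes:
D -> E -> F -> J: 8 + 2 + 2 = 12
D -> G -> J: 2 + 5 = 7
Best route has total 7.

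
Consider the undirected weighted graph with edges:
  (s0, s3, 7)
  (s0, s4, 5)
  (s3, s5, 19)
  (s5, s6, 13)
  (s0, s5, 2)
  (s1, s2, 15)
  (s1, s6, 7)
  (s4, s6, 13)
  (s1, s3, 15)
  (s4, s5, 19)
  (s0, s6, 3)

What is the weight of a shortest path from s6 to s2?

22

A few of the s6→s2 routes:
s6 - s5 - s0 - s3 - s1 - s2: 13 + 2 + 7 + 15 + 15 = 52
s6 - s0 - s5 - s3 - s1 - s2: 3 + 2 + 19 + 15 + 15 = 54
s6 - s1 - s2: 7 + 15 = 22
s6 - s0 - s3 - s1 - s2: 3 + 7 + 15 + 15 = 40
Best route has total 22.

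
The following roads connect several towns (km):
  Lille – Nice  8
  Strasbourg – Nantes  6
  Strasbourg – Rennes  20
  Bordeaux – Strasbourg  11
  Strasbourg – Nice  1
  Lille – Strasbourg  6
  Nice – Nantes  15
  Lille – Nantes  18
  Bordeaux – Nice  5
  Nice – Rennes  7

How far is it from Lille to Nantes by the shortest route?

12

Comparing a few candidate routes:
Lille→Strasbourg→Nantes: 6 + 6 = 12
Lille→Nantes: 18
Lille→Nice→Strasbourg→Nantes: 8 + 1 + 6 = 15
The minimum is 12 km.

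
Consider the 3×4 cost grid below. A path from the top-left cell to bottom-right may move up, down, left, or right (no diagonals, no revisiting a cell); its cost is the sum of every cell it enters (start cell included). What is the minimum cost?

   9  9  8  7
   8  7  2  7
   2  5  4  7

Path r0c0 r1c0 r2c0 r2c1 r2c2 r2c3: 9 + 8 + 2 + 5 + 4 + 7 = 35.

35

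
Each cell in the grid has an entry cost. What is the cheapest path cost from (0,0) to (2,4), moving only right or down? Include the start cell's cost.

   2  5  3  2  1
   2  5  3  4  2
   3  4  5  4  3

Cheapest: [0,0] [0,1] [0,2] [0,3] [0,4] [1,4] [2,4]
  2 + 5 + 3 + 2 + 1 + 2 + 3 = 18

18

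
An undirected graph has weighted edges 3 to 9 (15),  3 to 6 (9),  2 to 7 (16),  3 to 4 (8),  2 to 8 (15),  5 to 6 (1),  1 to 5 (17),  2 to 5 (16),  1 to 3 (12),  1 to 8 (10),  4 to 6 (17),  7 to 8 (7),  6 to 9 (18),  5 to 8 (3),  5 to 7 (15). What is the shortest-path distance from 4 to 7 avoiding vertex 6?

Some routes from 4 to 7 avoiding 6:
4→3→1→8→5→7: 8 + 12 + 10 + 3 + 15 = 48
4→3→1→8→7: 8 + 12 + 10 + 7 = 37
4→3→1→5→7: 8 + 12 + 17 + 15 = 52
4→3→1→8→2→7: 8 + 12 + 10 + 15 + 16 = 61
4→3→1→5→8→7: 8 + 12 + 17 + 3 + 7 = 47
The minimum is 37.

37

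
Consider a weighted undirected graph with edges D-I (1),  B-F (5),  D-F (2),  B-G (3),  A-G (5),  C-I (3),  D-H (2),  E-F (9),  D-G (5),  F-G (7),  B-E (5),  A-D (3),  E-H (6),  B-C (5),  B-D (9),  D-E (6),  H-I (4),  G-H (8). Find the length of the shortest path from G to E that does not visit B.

11

Comparing a few candidate routes:
G -> F -> E: 7 + 9 = 16
G -> A -> D -> E: 5 + 3 + 6 = 14
G -> F -> D -> E: 7 + 2 + 6 = 15
G -> D -> H -> E: 5 + 2 + 6 = 13
G -> D -> E: 5 + 6 = 11
G -> H -> E: 8 + 6 = 14
Best route has total 11.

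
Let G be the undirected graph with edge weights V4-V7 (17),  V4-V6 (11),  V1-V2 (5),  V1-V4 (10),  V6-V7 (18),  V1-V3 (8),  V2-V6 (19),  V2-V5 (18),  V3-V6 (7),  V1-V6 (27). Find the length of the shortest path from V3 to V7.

25

A few of the V3→V7 routes:
V3→V1→V4→V6→V7: 8 + 10 + 11 + 18 = 47
V3→V6→V7: 7 + 18 = 25
V3→V6→V4→V7: 7 + 11 + 17 = 35
V3→V1→V4→V7: 8 + 10 + 17 = 35
The minimum is 25.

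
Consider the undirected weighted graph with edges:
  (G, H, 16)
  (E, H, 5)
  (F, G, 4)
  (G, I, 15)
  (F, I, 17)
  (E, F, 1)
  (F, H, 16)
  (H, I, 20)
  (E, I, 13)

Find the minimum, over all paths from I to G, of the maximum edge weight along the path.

Comparing a few candidate routes:
I -> E -> H -> G: max(13, 5, 16) = 16
I -> E -> F -> H -> G: max(13, 1, 16, 16) = 16
I -> G: max(15) = 15
I -> E -> F -> G: max(13, 1, 4) = 13
Smallest bottleneck: 13.

13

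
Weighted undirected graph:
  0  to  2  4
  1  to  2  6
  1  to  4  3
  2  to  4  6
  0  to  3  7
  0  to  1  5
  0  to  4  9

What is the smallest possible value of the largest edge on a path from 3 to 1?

7

Candidate routes:
3 - 0 - 4 - 1: max(7, 9, 3) = 9
3 - 0 - 2 - 1: max(7, 4, 6) = 7
3 - 0 - 2 - 4 - 1: max(7, 4, 6, 3) = 7
3 - 0 - 1: max(7, 5) = 7
3 - 0 - 4 - 2 - 1: max(7, 9, 6, 6) = 9
The minimum achievable maximum is 7.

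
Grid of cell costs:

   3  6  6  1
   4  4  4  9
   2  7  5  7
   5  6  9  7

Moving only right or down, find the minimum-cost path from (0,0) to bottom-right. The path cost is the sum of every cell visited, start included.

Best path: r0c0→r1c0→r1c1→r1c2→r2c2→r2c3→r3c3
Cost: 3 + 4 + 4 + 4 + 5 + 7 + 7 = 34
(Top row then right column would cost 39.)

34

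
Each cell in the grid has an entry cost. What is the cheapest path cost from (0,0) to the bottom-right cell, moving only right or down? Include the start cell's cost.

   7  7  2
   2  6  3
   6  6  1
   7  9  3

Best path: [0,0]→[1,0]→[1,1]→[1,2]→[2,2]→[3,2]
Cost: 7 + 2 + 6 + 3 + 1 + 3 = 22
For comparison, the top-then-right route costs 23.

22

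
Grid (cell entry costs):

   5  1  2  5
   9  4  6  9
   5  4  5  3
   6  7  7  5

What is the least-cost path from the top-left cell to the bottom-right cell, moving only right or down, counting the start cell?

One optimal route is r0c0 → r0c1 → r0c2 → r1c2 → r2c2 → r2c3 → r3c3.
Its cost is 5 + 1 + 2 + 6 + 5 + 3 + 5 = 27.

27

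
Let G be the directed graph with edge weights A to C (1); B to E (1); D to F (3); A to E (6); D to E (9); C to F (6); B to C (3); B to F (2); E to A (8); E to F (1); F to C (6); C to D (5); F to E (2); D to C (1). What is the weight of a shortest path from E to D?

Paths from E to D:
E→F→C→D: 1 + 6 + 5 = 12
E→A→C→D: 8 + 1 + 5 = 14
Shortest: 12.

12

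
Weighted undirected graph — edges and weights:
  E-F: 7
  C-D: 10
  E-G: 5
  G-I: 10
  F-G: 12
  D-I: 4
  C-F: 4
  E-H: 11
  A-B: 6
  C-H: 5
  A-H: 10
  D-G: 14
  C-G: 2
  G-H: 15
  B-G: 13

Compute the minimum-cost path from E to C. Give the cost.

7

Checking several routes:
E-H-C: 11 + 5 = 16
E-G-C: 5 + 2 = 7
E-F-C: 7 + 4 = 11
E-G-F-C: 5 + 12 + 4 = 21
Shortest: 7.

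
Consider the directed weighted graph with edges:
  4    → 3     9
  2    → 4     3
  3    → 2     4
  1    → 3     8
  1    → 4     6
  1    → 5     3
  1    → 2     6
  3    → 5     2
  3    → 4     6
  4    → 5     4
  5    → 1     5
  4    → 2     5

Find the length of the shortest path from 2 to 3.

12

Paths from 2 to 3:
2-4-5-1-3: 3 + 4 + 5 + 8 = 20
2-4-3: 3 + 9 = 12
Shortest: 12.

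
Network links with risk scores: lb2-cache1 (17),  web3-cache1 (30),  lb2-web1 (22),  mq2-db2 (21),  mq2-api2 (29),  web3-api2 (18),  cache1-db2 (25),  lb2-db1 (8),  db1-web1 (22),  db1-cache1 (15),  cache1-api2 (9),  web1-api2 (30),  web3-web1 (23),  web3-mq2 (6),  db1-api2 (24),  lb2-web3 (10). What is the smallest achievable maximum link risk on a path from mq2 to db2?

21

Some routes from mq2 to db2:
mq2→web3→api2→db1→cache1→db2: max(6, 18, 24, 15, 25) = 25
mq2→web3→api2→cache1→db2: max(6, 18, 9, 25) = 25
mq2→web3→api2→db1→lb2→cache1→db2: max(6, 18, 24, 8, 17, 25) = 25
mq2→db2: max(21) = 21
mq2→web3→api2→db1→web1→lb2→cache1→db2: max(6, 18, 24, 22, 22, 17, 25) = 25
The minimum achievable maximum is 21.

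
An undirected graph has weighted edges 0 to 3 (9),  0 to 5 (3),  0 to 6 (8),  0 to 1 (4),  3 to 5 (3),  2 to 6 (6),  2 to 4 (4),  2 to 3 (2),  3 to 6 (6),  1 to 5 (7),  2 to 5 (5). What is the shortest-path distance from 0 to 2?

8

Comparing a few candidate routes:
0→5→3→2: 3 + 3 + 2 = 8
0→5→2: 3 + 5 = 8
0→6→2: 8 + 6 = 14
0→3→2: 9 + 2 = 11
0→1→5→2: 4 + 7 + 5 = 16
Best route has total 8.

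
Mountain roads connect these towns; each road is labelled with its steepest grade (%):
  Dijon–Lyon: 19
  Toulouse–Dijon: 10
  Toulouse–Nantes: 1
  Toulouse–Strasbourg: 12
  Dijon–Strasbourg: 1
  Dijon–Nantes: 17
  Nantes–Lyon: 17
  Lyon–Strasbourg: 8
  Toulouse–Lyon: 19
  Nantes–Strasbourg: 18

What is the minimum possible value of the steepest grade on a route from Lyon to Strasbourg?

Checking several routes:
Lyon-Nantes-Toulouse-Dijon-Strasbourg: max(17, 1, 10, 1) = 17
Lyon-Strasbourg: max(8) = 8
Lyon-Nantes-Dijon-Toulouse-Strasbourg: max(17, 17, 10, 12) = 17
Lyon-Nantes-Dijon-Strasbourg: max(17, 17, 1) = 17
Lyon-Nantes-Toulouse-Strasbourg: max(17, 1, 12) = 17
Best route has worst link 8%.

8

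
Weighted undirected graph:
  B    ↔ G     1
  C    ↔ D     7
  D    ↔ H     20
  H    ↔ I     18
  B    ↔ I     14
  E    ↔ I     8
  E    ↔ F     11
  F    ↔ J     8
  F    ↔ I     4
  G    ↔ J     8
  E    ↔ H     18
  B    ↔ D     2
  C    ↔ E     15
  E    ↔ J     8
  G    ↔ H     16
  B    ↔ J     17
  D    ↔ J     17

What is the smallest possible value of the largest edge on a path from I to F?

A few of the I→F routes:
I-E-J-F: max(8, 8, 8) = 8
I-E-F: max(8, 11) = 11
I-F: max(4) = 4
Best route has worst link 4.

4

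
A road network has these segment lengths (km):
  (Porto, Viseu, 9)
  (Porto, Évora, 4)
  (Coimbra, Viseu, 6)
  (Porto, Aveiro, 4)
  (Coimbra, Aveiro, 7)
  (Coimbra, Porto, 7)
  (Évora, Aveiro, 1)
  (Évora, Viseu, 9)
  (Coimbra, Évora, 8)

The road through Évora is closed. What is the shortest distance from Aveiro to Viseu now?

13

Routes from Aveiro to Viseu avoiding Évora:
Aveiro→Coimbra→Viseu: 7 + 6 = 13
Aveiro→Porto→Coimbra→Viseu: 4 + 7 + 6 = 17
Aveiro→Porto→Viseu: 4 + 9 = 13
Aveiro→Coimbra→Porto→Viseu: 7 + 7 + 9 = 23
Shortest: 13 km.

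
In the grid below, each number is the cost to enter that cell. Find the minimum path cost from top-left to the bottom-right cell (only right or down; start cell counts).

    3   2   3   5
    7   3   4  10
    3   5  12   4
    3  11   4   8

34

Path [0,0] → [0,1] → [0,2] → [1,2] → [1,3] → [2,3] → [3,3]: 3 + 2 + 3 + 4 + 10 + 4 + 8 = 34.
(Top row then right column would cost 35.)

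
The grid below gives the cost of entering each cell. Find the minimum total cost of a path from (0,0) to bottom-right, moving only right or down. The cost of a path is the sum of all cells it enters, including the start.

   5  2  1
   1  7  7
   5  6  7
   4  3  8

Path (0,0) → (1,0) → (2,0) → (3,0) → (3,1) → (3,2): 5 + 1 + 5 + 4 + 3 + 8 = 26.

26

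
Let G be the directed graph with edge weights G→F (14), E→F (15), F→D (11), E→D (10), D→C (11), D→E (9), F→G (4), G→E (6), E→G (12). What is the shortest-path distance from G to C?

Candidate routes:
G-E-D-C: 6 + 10 + 11 = 27
G-E-F-D-C: 6 + 15 + 11 + 11 = 43
G-F-D-C: 14 + 11 + 11 = 36
Shortest: 27.

27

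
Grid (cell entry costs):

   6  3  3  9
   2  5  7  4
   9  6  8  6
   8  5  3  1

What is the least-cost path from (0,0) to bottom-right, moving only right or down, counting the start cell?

28

Path (0,0) -> (1,0) -> (1,1) -> (2,1) -> (3,1) -> (3,2) -> (3,3): 6 + 2 + 5 + 6 + 5 + 3 + 1 = 28.
(Top row then right column would cost 32.)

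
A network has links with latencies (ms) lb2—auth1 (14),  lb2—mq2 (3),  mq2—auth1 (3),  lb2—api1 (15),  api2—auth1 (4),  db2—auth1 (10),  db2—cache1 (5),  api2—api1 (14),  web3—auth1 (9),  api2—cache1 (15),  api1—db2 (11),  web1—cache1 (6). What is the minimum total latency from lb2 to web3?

Paths from lb2 to web3:
lb2→api1→db2→auth1→web3: 15 + 11 + 10 + 9 = 45
lb2→api1→api2→auth1→web3: 15 + 14 + 4 + 9 = 42
lb2→mq2→auth1→web3: 3 + 3 + 9 = 15
lb2→api1→db2→cache1→api2→auth1→web3: 15 + 11 + 5 + 15 + 4 + 9 = 59
lb2→api1→api2→cache1→db2→auth1→web3: 15 + 14 + 15 + 5 + 10 + 9 = 68
lb2→auth1→web3: 14 + 9 = 23
Shortest: 15 ms.

15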